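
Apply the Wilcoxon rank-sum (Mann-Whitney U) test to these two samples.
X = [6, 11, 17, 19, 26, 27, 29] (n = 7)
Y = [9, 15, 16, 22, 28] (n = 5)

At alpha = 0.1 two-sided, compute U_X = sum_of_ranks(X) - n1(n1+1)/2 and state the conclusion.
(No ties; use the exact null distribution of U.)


Step 1: Combine and sort all 12 observations; assign midranks.
sorted (value, group): (6,X), (9,Y), (11,X), (15,Y), (16,Y), (17,X), (19,X), (22,Y), (26,X), (27,X), (28,Y), (29,X)
ranks: 6->1, 9->2, 11->3, 15->4, 16->5, 17->6, 19->7, 22->8, 26->9, 27->10, 28->11, 29->12
Step 2: Rank sum for X: R1 = 1 + 3 + 6 + 7 + 9 + 10 + 12 = 48.
Step 3: U_X = R1 - n1(n1+1)/2 = 48 - 7*8/2 = 48 - 28 = 20.
       U_Y = n1*n2 - U_X = 35 - 20 = 15.
Step 4: No ties, so the exact null distribution of U (based on enumerating the C(12,7) = 792 equally likely rank assignments) gives the two-sided p-value.
Step 5: p-value = 0.755051; compare to alpha = 0.1. fail to reject H0.

U_X = 20, p = 0.755051, fail to reject H0 at alpha = 0.1.


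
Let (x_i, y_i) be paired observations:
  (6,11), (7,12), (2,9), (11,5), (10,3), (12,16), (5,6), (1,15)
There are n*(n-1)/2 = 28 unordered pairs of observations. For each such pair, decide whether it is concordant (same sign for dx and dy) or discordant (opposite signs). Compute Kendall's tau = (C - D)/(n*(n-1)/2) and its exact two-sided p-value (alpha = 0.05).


Step 1: Enumerate the 28 unordered pairs (i,j) with i<j and classify each by sign(x_j-x_i) * sign(y_j-y_i).
  (1,2):dx=+1,dy=+1->C; (1,3):dx=-4,dy=-2->C; (1,4):dx=+5,dy=-6->D; (1,5):dx=+4,dy=-8->D
  (1,6):dx=+6,dy=+5->C; (1,7):dx=-1,dy=-5->C; (1,8):dx=-5,dy=+4->D; (2,3):dx=-5,dy=-3->C
  (2,4):dx=+4,dy=-7->D; (2,5):dx=+3,dy=-9->D; (2,6):dx=+5,dy=+4->C; (2,7):dx=-2,dy=-6->C
  (2,8):dx=-6,dy=+3->D; (3,4):dx=+9,dy=-4->D; (3,5):dx=+8,dy=-6->D; (3,6):dx=+10,dy=+7->C
  (3,7):dx=+3,dy=-3->D; (3,8):dx=-1,dy=+6->D; (4,5):dx=-1,dy=-2->C; (4,6):dx=+1,dy=+11->C
  (4,7):dx=-6,dy=+1->D; (4,8):dx=-10,dy=+10->D; (5,6):dx=+2,dy=+13->C; (5,7):dx=-5,dy=+3->D
  (5,8):dx=-9,dy=+12->D; (6,7):dx=-7,dy=-10->C; (6,8):dx=-11,dy=-1->C; (7,8):dx=-4,dy=+9->D
Step 2: C = 13, D = 15, total pairs = 28.
Step 3: tau = (C - D)/(n(n-1)/2) = (13 - 15)/28 = -0.071429.
Step 4: Exact two-sided p-value (enumerate n! = 40320 permutations of y under H0): p = 0.904861.
Step 5: alpha = 0.05. fail to reject H0.

tau_b = -0.0714 (C=13, D=15), p = 0.904861, fail to reject H0.


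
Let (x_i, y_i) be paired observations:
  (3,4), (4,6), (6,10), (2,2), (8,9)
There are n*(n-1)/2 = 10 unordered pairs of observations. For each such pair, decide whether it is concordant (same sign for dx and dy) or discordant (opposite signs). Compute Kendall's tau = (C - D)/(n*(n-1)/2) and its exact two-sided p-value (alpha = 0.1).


Step 1: Enumerate the 10 unordered pairs (i,j) with i<j and classify each by sign(x_j-x_i) * sign(y_j-y_i).
  (1,2):dx=+1,dy=+2->C; (1,3):dx=+3,dy=+6->C; (1,4):dx=-1,dy=-2->C; (1,5):dx=+5,dy=+5->C
  (2,3):dx=+2,dy=+4->C; (2,4):dx=-2,dy=-4->C; (2,5):dx=+4,dy=+3->C; (3,4):dx=-4,dy=-8->C
  (3,5):dx=+2,dy=-1->D; (4,5):dx=+6,dy=+7->C
Step 2: C = 9, D = 1, total pairs = 10.
Step 3: tau = (C - D)/(n(n-1)/2) = (9 - 1)/10 = 0.800000.
Step 4: Exact two-sided p-value (enumerate n! = 120 permutations of y under H0): p = 0.083333.
Step 5: alpha = 0.1. reject H0.

tau_b = 0.8000 (C=9, D=1), p = 0.083333, reject H0.


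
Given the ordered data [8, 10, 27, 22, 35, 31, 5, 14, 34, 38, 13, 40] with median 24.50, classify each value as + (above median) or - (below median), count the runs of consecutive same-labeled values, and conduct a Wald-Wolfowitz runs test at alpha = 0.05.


Step 1: Compute median = 24.50; label A = above, B = below.
Labels in order: BBABAABBAABA  (n_A = 6, n_B = 6)
Step 2: Count runs R = 8.
Step 3: Under H0 (random ordering), E[R] = 2*n_A*n_B/(n_A+n_B) + 1 = 2*6*6/12 + 1 = 7.0000.
        Var[R] = 2*n_A*n_B*(2*n_A*n_B - n_A - n_B) / ((n_A+n_B)^2 * (n_A+n_B-1)) = 4320/1584 = 2.7273.
        SD[R] = 1.6514.
Step 4: Continuity-corrected z = (R - 0.5 - E[R]) / SD[R] = (8 - 0.5 - 7.0000) / 1.6514 = 0.3028.
Step 5: Two-sided p-value via normal approximation = 2*(1 - Phi(|z|)) = 0.762069.
Step 6: alpha = 0.05. fail to reject H0.

R = 8, z = 0.3028, p = 0.762069, fail to reject H0.


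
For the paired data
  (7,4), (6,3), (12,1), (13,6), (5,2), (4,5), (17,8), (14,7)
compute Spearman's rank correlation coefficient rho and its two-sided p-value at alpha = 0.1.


Step 1: Rank x and y separately (midranks; no ties here).
rank(x): 7->4, 6->3, 12->5, 13->6, 5->2, 4->1, 17->8, 14->7
rank(y): 4->4, 3->3, 1->1, 6->6, 2->2, 5->5, 8->8, 7->7
Step 2: d_i = R_x(i) - R_y(i); compute d_i^2.
  (4-4)^2=0, (3-3)^2=0, (5-1)^2=16, (6-6)^2=0, (2-2)^2=0, (1-5)^2=16, (8-8)^2=0, (7-7)^2=0
sum(d^2) = 32.
Step 3: rho = 1 - 6*32 / (8*(8^2 - 1)) = 1 - 192/504 = 0.619048.
Step 4: Under H0, t = rho * sqrt((n-2)/(1-rho^2)) = 1.9308 ~ t(6).
Step 5: Two-sided p-value from the t-distribution with 6 df = 0.101733.
Step 6: alpha = 0.1. fail to reject H0.

rho = 0.6190, p = 0.101733, fail to reject H0 at alpha = 0.1.


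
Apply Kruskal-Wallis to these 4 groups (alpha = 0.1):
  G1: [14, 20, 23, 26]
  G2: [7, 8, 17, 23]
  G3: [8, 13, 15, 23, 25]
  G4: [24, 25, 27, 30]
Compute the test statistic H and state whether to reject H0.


Step 1: Combine all N = 17 observations and assign midranks.
sorted (value, group, rank): (7,G2,1), (8,G2,2.5), (8,G3,2.5), (13,G3,4), (14,G1,5), (15,G3,6), (17,G2,7), (20,G1,8), (23,G1,10), (23,G2,10), (23,G3,10), (24,G4,12), (25,G3,13.5), (25,G4,13.5), (26,G1,15), (27,G4,16), (30,G4,17)
Step 2: Sum ranks within each group.
R_1 = 38 (n_1 = 4)
R_2 = 20.5 (n_2 = 4)
R_3 = 36 (n_3 = 5)
R_4 = 58.5 (n_4 = 4)
Step 3: H = 12/(N(N+1)) * sum(R_i^2/n_i) - 3(N+1)
     = 12/(17*18) * (38^2/4 + 20.5^2/4 + 36^2/5 + 58.5^2/4) - 3*18
     = 0.039216 * 1580.83 - 54
     = 7.993137.
Step 4: Ties present; correction factor C = 1 - 36/(17^3 - 17) = 0.992647. Corrected H = 7.993137 / 0.992647 = 8.052346.
Step 5: Under H0, H ~ chi^2(3); p-value = 0.044942.
Step 6: alpha = 0.1. reject H0.

H = 8.0523, df = 3, p = 0.044942, reject H0.


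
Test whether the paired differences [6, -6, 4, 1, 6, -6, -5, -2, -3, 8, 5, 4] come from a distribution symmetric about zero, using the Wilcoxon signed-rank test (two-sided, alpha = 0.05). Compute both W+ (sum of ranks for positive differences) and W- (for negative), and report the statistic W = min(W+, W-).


Step 1: Drop any zero differences (none here) and take |d_i|.
|d| = [6, 6, 4, 1, 6, 6, 5, 2, 3, 8, 5, 4]
Step 2: Midrank |d_i| (ties get averaged ranks).
ranks: |6|->9.5, |6|->9.5, |4|->4.5, |1|->1, |6|->9.5, |6|->9.5, |5|->6.5, |2|->2, |3|->3, |8|->12, |5|->6.5, |4|->4.5
Step 3: Attach original signs; sum ranks with positive sign and with negative sign.
W+ = 9.5 + 4.5 + 1 + 9.5 + 12 + 6.5 + 4.5 = 47.5
W- = 9.5 + 9.5 + 6.5 + 2 + 3 = 30.5
(Check: W+ + W- = 78 should equal n(n+1)/2 = 78.)
Step 4: Test statistic W = min(W+, W-) = 30.5.
Step 5: Ties in |d|, so use the tie-corrected normal approximation.
        E[W] = n(n+1)/4 = 12*13/4 = 39.
        Tie groups: |d|=4 (t=2), |d|=5 (t=2), |d|=6 (t=4); sum(t^3 - t) = 72.
        Var[W] = n(n+1)(2n+1)/24 - sum(t^3-t)/48 = 3900/24 - 72/48 = 161.
        z = (W - E[W]) / sqrt(Var[W]) = (30.5 - 39) / 12.6886 = -0.6699.
        Two-sided p = 2*Phi(z) = 0.502925.
Step 6: alpha = 0.05. fail to reject H0.

W+ = 47.5, W- = 30.5, W = min = 30.5, p = 0.502925, fail to reject H0.


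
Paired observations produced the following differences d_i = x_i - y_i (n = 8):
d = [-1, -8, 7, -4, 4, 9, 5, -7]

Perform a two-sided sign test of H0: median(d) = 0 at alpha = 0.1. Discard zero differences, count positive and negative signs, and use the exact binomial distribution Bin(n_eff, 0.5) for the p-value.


Step 1: Discard zero differences. Original n = 8; n_eff = number of nonzero differences = 8.
Nonzero differences (with sign): -1, -8, +7, -4, +4, +9, +5, -7
Step 2: Count signs: positive = 4, negative = 4.
Step 3: Under H0: P(positive) = 0.5, so the number of positives S ~ Bin(8, 0.5).
Step 4: Two-sided exact p-value = sum of Bin(8,0.5) probabilities at or below the observed probability = 1.000000.
Step 5: alpha = 0.1. fail to reject H0.

n_eff = 8, pos = 4, neg = 4, p = 1.000000, fail to reject H0.


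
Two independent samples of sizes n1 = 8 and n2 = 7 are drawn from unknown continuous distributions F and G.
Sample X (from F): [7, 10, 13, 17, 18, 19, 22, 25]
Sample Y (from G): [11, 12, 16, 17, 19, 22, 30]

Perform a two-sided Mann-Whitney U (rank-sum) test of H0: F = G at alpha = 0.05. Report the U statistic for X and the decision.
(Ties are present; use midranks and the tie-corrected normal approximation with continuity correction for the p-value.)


Step 1: Combine and sort all 15 observations; assign midranks.
sorted (value, group): (7,X), (10,X), (11,Y), (12,Y), (13,X), (16,Y), (17,X), (17,Y), (18,X), (19,X), (19,Y), (22,X), (22,Y), (25,X), (30,Y)
ranks: 7->1, 10->2, 11->3, 12->4, 13->5, 16->6, 17->7.5, 17->7.5, 18->9, 19->10.5, 19->10.5, 22->12.5, 22->12.5, 25->14, 30->15
Step 2: Rank sum for X: R1 = 1 + 2 + 5 + 7.5 + 9 + 10.5 + 12.5 + 14 = 61.5.
Step 3: U_X = R1 - n1(n1+1)/2 = 61.5 - 8*9/2 = 61.5 - 36 = 25.5.
       U_Y = n1*n2 - U_X = 56 - 25.5 = 30.5.
Step 4: Ties are present, so use the tie-corrected normal approximation (with continuity correction) for the p-value.
Step 5: p-value = 0.816478; compare to alpha = 0.05. fail to reject H0.

U_X = 25.5, p = 0.816478, fail to reject H0 at alpha = 0.05.


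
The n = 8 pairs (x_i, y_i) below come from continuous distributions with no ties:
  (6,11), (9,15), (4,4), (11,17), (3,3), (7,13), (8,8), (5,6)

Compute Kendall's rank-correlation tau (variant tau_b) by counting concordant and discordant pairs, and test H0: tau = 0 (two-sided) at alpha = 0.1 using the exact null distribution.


Step 1: Enumerate the 28 unordered pairs (i,j) with i<j and classify each by sign(x_j-x_i) * sign(y_j-y_i).
  (1,2):dx=+3,dy=+4->C; (1,3):dx=-2,dy=-7->C; (1,4):dx=+5,dy=+6->C; (1,5):dx=-3,dy=-8->C
  (1,6):dx=+1,dy=+2->C; (1,7):dx=+2,dy=-3->D; (1,8):dx=-1,dy=-5->C; (2,3):dx=-5,dy=-11->C
  (2,4):dx=+2,dy=+2->C; (2,5):dx=-6,dy=-12->C; (2,6):dx=-2,dy=-2->C; (2,7):dx=-1,dy=-7->C
  (2,8):dx=-4,dy=-9->C; (3,4):dx=+7,dy=+13->C; (3,5):dx=-1,dy=-1->C; (3,6):dx=+3,dy=+9->C
  (3,7):dx=+4,dy=+4->C; (3,8):dx=+1,dy=+2->C; (4,5):dx=-8,dy=-14->C; (4,6):dx=-4,dy=-4->C
  (4,7):dx=-3,dy=-9->C; (4,8):dx=-6,dy=-11->C; (5,6):dx=+4,dy=+10->C; (5,7):dx=+5,dy=+5->C
  (5,8):dx=+2,dy=+3->C; (6,7):dx=+1,dy=-5->D; (6,8):dx=-2,dy=-7->C; (7,8):dx=-3,dy=-2->C
Step 2: C = 26, D = 2, total pairs = 28.
Step 3: tau = (C - D)/(n(n-1)/2) = (26 - 2)/28 = 0.857143.
Step 4: Exact two-sided p-value (enumerate n! = 40320 permutations of y under H0): p = 0.001736.
Step 5: alpha = 0.1. reject H0.

tau_b = 0.8571 (C=26, D=2), p = 0.001736, reject H0.


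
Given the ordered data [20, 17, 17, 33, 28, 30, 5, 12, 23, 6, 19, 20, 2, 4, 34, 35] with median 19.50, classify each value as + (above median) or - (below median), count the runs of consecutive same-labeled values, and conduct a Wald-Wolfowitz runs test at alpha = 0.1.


Step 1: Compute median = 19.50; label A = above, B = below.
Labels in order: ABBAAABBABBABBAA  (n_A = 8, n_B = 8)
Step 2: Count runs R = 9.
Step 3: Under H0 (random ordering), E[R] = 2*n_A*n_B/(n_A+n_B) + 1 = 2*8*8/16 + 1 = 9.0000.
        Var[R] = 2*n_A*n_B*(2*n_A*n_B - n_A - n_B) / ((n_A+n_B)^2 * (n_A+n_B-1)) = 14336/3840 = 3.7333.
        SD[R] = 1.9322.
Step 4: R = E[R], so z = 0 with no continuity correction.
Step 5: Two-sided p-value via normal approximation = 2*(1 - Phi(|z|)) = 1.000000.
Step 6: alpha = 0.1. fail to reject H0.

R = 9, z = 0.0000, p = 1.000000, fail to reject H0.


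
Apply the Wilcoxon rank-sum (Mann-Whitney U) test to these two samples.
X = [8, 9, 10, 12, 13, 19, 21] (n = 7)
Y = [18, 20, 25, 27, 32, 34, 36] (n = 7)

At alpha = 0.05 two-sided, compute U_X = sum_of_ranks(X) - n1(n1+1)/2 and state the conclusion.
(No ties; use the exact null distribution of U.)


Step 1: Combine and sort all 14 observations; assign midranks.
sorted (value, group): (8,X), (9,X), (10,X), (12,X), (13,X), (18,Y), (19,X), (20,Y), (21,X), (25,Y), (27,Y), (32,Y), (34,Y), (36,Y)
ranks: 8->1, 9->2, 10->3, 12->4, 13->5, 18->6, 19->7, 20->8, 21->9, 25->10, 27->11, 32->12, 34->13, 36->14
Step 2: Rank sum for X: R1 = 1 + 2 + 3 + 4 + 5 + 7 + 9 = 31.
Step 3: U_X = R1 - n1(n1+1)/2 = 31 - 7*8/2 = 31 - 28 = 3.
       U_Y = n1*n2 - U_X = 49 - 3 = 46.
Step 4: No ties, so the exact null distribution of U (based on enumerating the C(14,7) = 3432 equally likely rank assignments) gives the two-sided p-value.
Step 5: p-value = 0.004079; compare to alpha = 0.05. reject H0.

U_X = 3, p = 0.004079, reject H0 at alpha = 0.05.


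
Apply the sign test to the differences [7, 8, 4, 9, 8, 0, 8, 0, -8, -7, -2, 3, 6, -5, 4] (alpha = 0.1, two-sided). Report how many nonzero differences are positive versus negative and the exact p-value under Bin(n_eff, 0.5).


Step 1: Discard zero differences. Original n = 15; n_eff = number of nonzero differences = 13.
Nonzero differences (with sign): +7, +8, +4, +9, +8, +8, -8, -7, -2, +3, +6, -5, +4
Step 2: Count signs: positive = 9, negative = 4.
Step 3: Under H0: P(positive) = 0.5, so the number of positives S ~ Bin(13, 0.5).
Step 4: Two-sided exact p-value = sum of Bin(13,0.5) probabilities at or below the observed probability = 0.266846.
Step 5: alpha = 0.1. fail to reject H0.

n_eff = 13, pos = 9, neg = 4, p = 0.266846, fail to reject H0.


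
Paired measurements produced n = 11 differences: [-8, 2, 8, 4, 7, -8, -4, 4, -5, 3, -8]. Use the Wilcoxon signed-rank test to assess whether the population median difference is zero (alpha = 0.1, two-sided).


Step 1: Drop any zero differences (none here) and take |d_i|.
|d| = [8, 2, 8, 4, 7, 8, 4, 4, 5, 3, 8]
Step 2: Midrank |d_i| (ties get averaged ranks).
ranks: |8|->9.5, |2|->1, |8|->9.5, |4|->4, |7|->7, |8|->9.5, |4|->4, |4|->4, |5|->6, |3|->2, |8|->9.5
Step 3: Attach original signs; sum ranks with positive sign and with negative sign.
W+ = 1 + 9.5 + 4 + 7 + 4 + 2 = 27.5
W- = 9.5 + 9.5 + 4 + 6 + 9.5 = 38.5
(Check: W+ + W- = 66 should equal n(n+1)/2 = 66.)
Step 4: Test statistic W = min(W+, W-) = 27.5.
Step 5: Ties in |d|, so use the tie-corrected normal approximation.
        E[W] = n(n+1)/4 = 11*12/4 = 33.
        Tie groups: |d|=4 (t=3), |d|=8 (t=4); sum(t^3 - t) = 84.
        Var[W] = n(n+1)(2n+1)/24 - sum(t^3-t)/48 = 3036/24 - 84/48 = 124.75.
        z = (W - E[W]) / sqrt(Var[W]) = (27.5 - 33) / 11.1692 = -0.4924.
        Two-sided p = 2*Phi(z) = 0.622417.
Step 6: alpha = 0.1. fail to reject H0.

W+ = 27.5, W- = 38.5, W = min = 27.5, p = 0.622417, fail to reject H0.


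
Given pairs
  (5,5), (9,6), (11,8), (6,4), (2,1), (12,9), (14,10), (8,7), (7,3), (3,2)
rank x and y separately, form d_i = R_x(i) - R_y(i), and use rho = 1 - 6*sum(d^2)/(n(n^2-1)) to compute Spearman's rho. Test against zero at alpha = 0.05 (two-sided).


Step 1: Rank x and y separately (midranks; no ties here).
rank(x): 5->3, 9->7, 11->8, 6->4, 2->1, 12->9, 14->10, 8->6, 7->5, 3->2
rank(y): 5->5, 6->6, 8->8, 4->4, 1->1, 9->9, 10->10, 7->7, 3->3, 2->2
Step 2: d_i = R_x(i) - R_y(i); compute d_i^2.
  (3-5)^2=4, (7-6)^2=1, (8-8)^2=0, (4-4)^2=0, (1-1)^2=0, (9-9)^2=0, (10-10)^2=0, (6-7)^2=1, (5-3)^2=4, (2-2)^2=0
sum(d^2) = 10.
Step 3: rho = 1 - 6*10 / (10*(10^2 - 1)) = 1 - 60/990 = 0.939394.
Step 4: Under H0, t = rho * sqrt((n-2)/(1-rho^2)) = 7.7500 ~ t(8).
Step 5: Two-sided p-value from the t-distribution with 8 df = 0.000055.
Step 6: alpha = 0.05. reject H0.

rho = 0.9394, p = 0.000055, reject H0 at alpha = 0.05.


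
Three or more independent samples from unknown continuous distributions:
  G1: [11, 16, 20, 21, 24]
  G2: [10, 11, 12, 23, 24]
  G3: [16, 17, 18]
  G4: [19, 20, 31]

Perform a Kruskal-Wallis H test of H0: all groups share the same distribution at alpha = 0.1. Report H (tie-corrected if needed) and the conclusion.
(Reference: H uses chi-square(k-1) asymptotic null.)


Step 1: Combine all N = 16 observations and assign midranks.
sorted (value, group, rank): (10,G2,1), (11,G1,2.5), (11,G2,2.5), (12,G2,4), (16,G1,5.5), (16,G3,5.5), (17,G3,7), (18,G3,8), (19,G4,9), (20,G1,10.5), (20,G4,10.5), (21,G1,12), (23,G2,13), (24,G1,14.5), (24,G2,14.5), (31,G4,16)
Step 2: Sum ranks within each group.
R_1 = 45 (n_1 = 5)
R_2 = 35 (n_2 = 5)
R_3 = 20.5 (n_3 = 3)
R_4 = 35.5 (n_4 = 3)
Step 3: H = 12/(N(N+1)) * sum(R_i^2/n_i) - 3(N+1)
     = 12/(16*17) * (45^2/5 + 35^2/5 + 20.5^2/3 + 35.5^2/3) - 3*17
     = 0.044118 * 1210.17 - 51
     = 2.389706.
Step 4: Ties present; correction factor C = 1 - 24/(16^3 - 16) = 0.994118. Corrected H = 2.389706 / 0.994118 = 2.403846.
Step 5: Under H0, H ~ chi^2(3); p-value = 0.492919.
Step 6: alpha = 0.1. fail to reject H0.

H = 2.4038, df = 3, p = 0.492919, fail to reject H0.


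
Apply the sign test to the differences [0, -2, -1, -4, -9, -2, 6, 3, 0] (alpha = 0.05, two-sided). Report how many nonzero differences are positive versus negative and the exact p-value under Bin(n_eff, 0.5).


Step 1: Discard zero differences. Original n = 9; n_eff = number of nonzero differences = 7.
Nonzero differences (with sign): -2, -1, -4, -9, -2, +6, +3
Step 2: Count signs: positive = 2, negative = 5.
Step 3: Under H0: P(positive) = 0.5, so the number of positives S ~ Bin(7, 0.5).
Step 4: Two-sided exact p-value = sum of Bin(7,0.5) probabilities at or below the observed probability = 0.453125.
Step 5: alpha = 0.05. fail to reject H0.

n_eff = 7, pos = 2, neg = 5, p = 0.453125, fail to reject H0.


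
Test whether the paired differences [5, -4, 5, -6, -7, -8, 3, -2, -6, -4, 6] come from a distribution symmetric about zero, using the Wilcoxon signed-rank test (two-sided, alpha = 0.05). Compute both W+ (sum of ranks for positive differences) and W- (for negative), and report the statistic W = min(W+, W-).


Step 1: Drop any zero differences (none here) and take |d_i|.
|d| = [5, 4, 5, 6, 7, 8, 3, 2, 6, 4, 6]
Step 2: Midrank |d_i| (ties get averaged ranks).
ranks: |5|->5.5, |4|->3.5, |5|->5.5, |6|->8, |7|->10, |8|->11, |3|->2, |2|->1, |6|->8, |4|->3.5, |6|->8
Step 3: Attach original signs; sum ranks with positive sign and with negative sign.
W+ = 5.5 + 5.5 + 2 + 8 = 21
W- = 3.5 + 8 + 10 + 11 + 1 + 8 + 3.5 = 45
(Check: W+ + W- = 66 should equal n(n+1)/2 = 66.)
Step 4: Test statistic W = min(W+, W-) = 21.
Step 5: Ties in |d|, so use the tie-corrected normal approximation.
        E[W] = n(n+1)/4 = 11*12/4 = 33.
        Tie groups: |d|=4 (t=2), |d|=5 (t=2), |d|=6 (t=3); sum(t^3 - t) = 36.
        Var[W] = n(n+1)(2n+1)/24 - sum(t^3-t)/48 = 3036/24 - 36/48 = 125.75.
        z = (W - E[W]) / sqrt(Var[W]) = (21 - 33) / 11.2138 = -1.0701.
        Two-sided p = 2*Phi(z) = 0.284571.
Step 6: alpha = 0.05. fail to reject H0.

W+ = 21, W- = 45, W = min = 21, p = 0.284571, fail to reject H0.


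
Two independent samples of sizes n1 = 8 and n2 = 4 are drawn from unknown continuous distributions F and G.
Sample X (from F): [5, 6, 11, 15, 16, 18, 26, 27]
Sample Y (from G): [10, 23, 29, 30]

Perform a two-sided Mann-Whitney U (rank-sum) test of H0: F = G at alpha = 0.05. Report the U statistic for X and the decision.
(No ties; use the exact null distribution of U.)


Step 1: Combine and sort all 12 observations; assign midranks.
sorted (value, group): (5,X), (6,X), (10,Y), (11,X), (15,X), (16,X), (18,X), (23,Y), (26,X), (27,X), (29,Y), (30,Y)
ranks: 5->1, 6->2, 10->3, 11->4, 15->5, 16->6, 18->7, 23->8, 26->9, 27->10, 29->11, 30->12
Step 2: Rank sum for X: R1 = 1 + 2 + 4 + 5 + 6 + 7 + 9 + 10 = 44.
Step 3: U_X = R1 - n1(n1+1)/2 = 44 - 8*9/2 = 44 - 36 = 8.
       U_Y = n1*n2 - U_X = 32 - 8 = 24.
Step 4: No ties, so the exact null distribution of U (based on enumerating the C(12,8) = 495 equally likely rank assignments) gives the two-sided p-value.
Step 5: p-value = 0.214141; compare to alpha = 0.05. fail to reject H0.

U_X = 8, p = 0.214141, fail to reject H0 at alpha = 0.05.


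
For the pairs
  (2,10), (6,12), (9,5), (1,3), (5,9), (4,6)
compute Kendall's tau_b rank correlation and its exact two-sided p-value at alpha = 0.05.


Step 1: Enumerate the 15 unordered pairs (i,j) with i<j and classify each by sign(x_j-x_i) * sign(y_j-y_i).
  (1,2):dx=+4,dy=+2->C; (1,3):dx=+7,dy=-5->D; (1,4):dx=-1,dy=-7->C; (1,5):dx=+3,dy=-1->D
  (1,6):dx=+2,dy=-4->D; (2,3):dx=+3,dy=-7->D; (2,4):dx=-5,dy=-9->C; (2,5):dx=-1,dy=-3->C
  (2,6):dx=-2,dy=-6->C; (3,4):dx=-8,dy=-2->C; (3,5):dx=-4,dy=+4->D; (3,6):dx=-5,dy=+1->D
  (4,5):dx=+4,dy=+6->C; (4,6):dx=+3,dy=+3->C; (5,6):dx=-1,dy=-3->C
Step 2: C = 9, D = 6, total pairs = 15.
Step 3: tau = (C - D)/(n(n-1)/2) = (9 - 6)/15 = 0.200000.
Step 4: Exact two-sided p-value (enumerate n! = 720 permutations of y under H0): p = 0.719444.
Step 5: alpha = 0.05. fail to reject H0.

tau_b = 0.2000 (C=9, D=6), p = 0.719444, fail to reject H0.


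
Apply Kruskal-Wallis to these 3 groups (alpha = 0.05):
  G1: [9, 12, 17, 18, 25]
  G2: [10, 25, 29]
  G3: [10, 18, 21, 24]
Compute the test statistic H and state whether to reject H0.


Step 1: Combine all N = 12 observations and assign midranks.
sorted (value, group, rank): (9,G1,1), (10,G2,2.5), (10,G3,2.5), (12,G1,4), (17,G1,5), (18,G1,6.5), (18,G3,6.5), (21,G3,8), (24,G3,9), (25,G1,10.5), (25,G2,10.5), (29,G2,12)
Step 2: Sum ranks within each group.
R_1 = 27 (n_1 = 5)
R_2 = 25 (n_2 = 3)
R_3 = 26 (n_3 = 4)
Step 3: H = 12/(N(N+1)) * sum(R_i^2/n_i) - 3(N+1)
     = 12/(12*13) * (27^2/5 + 25^2/3 + 26^2/4) - 3*13
     = 0.076923 * 523.133 - 39
     = 1.241026.
Step 4: Ties present; correction factor C = 1 - 18/(12^3 - 12) = 0.989510. Corrected H = 1.241026 / 0.989510 = 1.254181.
Step 5: Under H0, H ~ chi^2(2); p-value = 0.534144.
Step 6: alpha = 0.05. fail to reject H0.

H = 1.2542, df = 2, p = 0.534144, fail to reject H0.


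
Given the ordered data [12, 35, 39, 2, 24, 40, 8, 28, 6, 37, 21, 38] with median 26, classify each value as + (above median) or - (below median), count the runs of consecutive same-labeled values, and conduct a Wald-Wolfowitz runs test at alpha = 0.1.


Step 1: Compute median = 26; label A = above, B = below.
Labels in order: BAABBABABABA  (n_A = 6, n_B = 6)
Step 2: Count runs R = 10.
Step 3: Under H0 (random ordering), E[R] = 2*n_A*n_B/(n_A+n_B) + 1 = 2*6*6/12 + 1 = 7.0000.
        Var[R] = 2*n_A*n_B*(2*n_A*n_B - n_A - n_B) / ((n_A+n_B)^2 * (n_A+n_B-1)) = 4320/1584 = 2.7273.
        SD[R] = 1.6514.
Step 4: Continuity-corrected z = (R - 0.5 - E[R]) / SD[R] = (10 - 0.5 - 7.0000) / 1.6514 = 1.5138.
Step 5: Two-sided p-value via normal approximation = 2*(1 - Phi(|z|)) = 0.130070.
Step 6: alpha = 0.1. fail to reject H0.

R = 10, z = 1.5138, p = 0.130070, fail to reject H0.


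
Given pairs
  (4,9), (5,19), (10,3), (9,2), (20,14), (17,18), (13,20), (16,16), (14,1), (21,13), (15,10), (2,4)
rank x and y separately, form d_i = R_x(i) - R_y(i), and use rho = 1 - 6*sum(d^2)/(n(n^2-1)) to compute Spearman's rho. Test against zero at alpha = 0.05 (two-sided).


Step 1: Rank x and y separately (midranks; no ties here).
rank(x): 4->2, 5->3, 10->5, 9->4, 20->11, 17->10, 13->6, 16->9, 14->7, 21->12, 15->8, 2->1
rank(y): 9->5, 19->11, 3->3, 2->2, 14->8, 18->10, 20->12, 16->9, 1->1, 13->7, 10->6, 4->4
Step 2: d_i = R_x(i) - R_y(i); compute d_i^2.
  (2-5)^2=9, (3-11)^2=64, (5-3)^2=4, (4-2)^2=4, (11-8)^2=9, (10-10)^2=0, (6-12)^2=36, (9-9)^2=0, (7-1)^2=36, (12-7)^2=25, (8-6)^2=4, (1-4)^2=9
sum(d^2) = 200.
Step 3: rho = 1 - 6*200 / (12*(12^2 - 1)) = 1 - 1200/1716 = 0.300699.
Step 4: Under H0, t = rho * sqrt((n-2)/(1-rho^2)) = 0.9970 ~ t(10).
Step 5: Two-sided p-value from the t-distribution with 10 df = 0.342260.
Step 6: alpha = 0.05. fail to reject H0.

rho = 0.3007, p = 0.342260, fail to reject H0 at alpha = 0.05.


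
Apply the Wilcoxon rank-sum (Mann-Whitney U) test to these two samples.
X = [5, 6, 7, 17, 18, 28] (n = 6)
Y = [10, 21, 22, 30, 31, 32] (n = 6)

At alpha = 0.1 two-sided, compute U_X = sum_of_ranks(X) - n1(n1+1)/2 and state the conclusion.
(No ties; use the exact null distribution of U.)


Step 1: Combine and sort all 12 observations; assign midranks.
sorted (value, group): (5,X), (6,X), (7,X), (10,Y), (17,X), (18,X), (21,Y), (22,Y), (28,X), (30,Y), (31,Y), (32,Y)
ranks: 5->1, 6->2, 7->3, 10->4, 17->5, 18->6, 21->7, 22->8, 28->9, 30->10, 31->11, 32->12
Step 2: Rank sum for X: R1 = 1 + 2 + 3 + 5 + 6 + 9 = 26.
Step 3: U_X = R1 - n1(n1+1)/2 = 26 - 6*7/2 = 26 - 21 = 5.
       U_Y = n1*n2 - U_X = 36 - 5 = 31.
Step 4: No ties, so the exact null distribution of U (based on enumerating the C(12,6) = 924 equally likely rank assignments) gives the two-sided p-value.
Step 5: p-value = 0.041126; compare to alpha = 0.1. reject H0.

U_X = 5, p = 0.041126, reject H0 at alpha = 0.1.


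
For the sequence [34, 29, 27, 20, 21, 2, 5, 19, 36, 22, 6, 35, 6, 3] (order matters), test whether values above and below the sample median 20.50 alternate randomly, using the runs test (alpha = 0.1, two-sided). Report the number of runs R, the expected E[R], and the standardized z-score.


Step 1: Compute median = 20.50; label A = above, B = below.
Labels in order: AAABABBBAABABB  (n_A = 7, n_B = 7)
Step 2: Count runs R = 8.
Step 3: Under H0 (random ordering), E[R] = 2*n_A*n_B/(n_A+n_B) + 1 = 2*7*7/14 + 1 = 8.0000.
        Var[R] = 2*n_A*n_B*(2*n_A*n_B - n_A - n_B) / ((n_A+n_B)^2 * (n_A+n_B-1)) = 8232/2548 = 3.2308.
        SD[R] = 1.7974.
Step 4: R = E[R], so z = 0 with no continuity correction.
Step 5: Two-sided p-value via normal approximation = 2*(1 - Phi(|z|)) = 1.000000.
Step 6: alpha = 0.1. fail to reject H0.

R = 8, z = 0.0000, p = 1.000000, fail to reject H0.


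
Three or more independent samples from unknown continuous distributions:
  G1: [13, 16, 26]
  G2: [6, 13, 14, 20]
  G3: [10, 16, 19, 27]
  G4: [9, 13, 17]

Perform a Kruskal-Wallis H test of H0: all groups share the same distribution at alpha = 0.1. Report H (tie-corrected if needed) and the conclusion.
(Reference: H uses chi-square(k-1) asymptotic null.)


Step 1: Combine all N = 14 observations and assign midranks.
sorted (value, group, rank): (6,G2,1), (9,G4,2), (10,G3,3), (13,G1,5), (13,G2,5), (13,G4,5), (14,G2,7), (16,G1,8.5), (16,G3,8.5), (17,G4,10), (19,G3,11), (20,G2,12), (26,G1,13), (27,G3,14)
Step 2: Sum ranks within each group.
R_1 = 26.5 (n_1 = 3)
R_2 = 25 (n_2 = 4)
R_3 = 36.5 (n_3 = 4)
R_4 = 17 (n_4 = 3)
Step 3: H = 12/(N(N+1)) * sum(R_i^2/n_i) - 3(N+1)
     = 12/(14*15) * (26.5^2/3 + 25^2/4 + 36.5^2/4 + 17^2/3) - 3*15
     = 0.057143 * 819.729 - 45
     = 1.841667.
Step 4: Ties present; correction factor C = 1 - 30/(14^3 - 14) = 0.989011. Corrected H = 1.841667 / 0.989011 = 1.862130.
Step 5: Under H0, H ~ chi^2(3); p-value = 0.601509.
Step 6: alpha = 0.1. fail to reject H0.

H = 1.8621, df = 3, p = 0.601509, fail to reject H0.


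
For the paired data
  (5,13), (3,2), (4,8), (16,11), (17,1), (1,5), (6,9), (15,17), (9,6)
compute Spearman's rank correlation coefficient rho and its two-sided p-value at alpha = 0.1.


Step 1: Rank x and y separately (midranks; no ties here).
rank(x): 5->4, 3->2, 4->3, 16->8, 17->9, 1->1, 6->5, 15->7, 9->6
rank(y): 13->8, 2->2, 8->5, 11->7, 1->1, 5->3, 9->6, 17->9, 6->4
Step 2: d_i = R_x(i) - R_y(i); compute d_i^2.
  (4-8)^2=16, (2-2)^2=0, (3-5)^2=4, (8-7)^2=1, (9-1)^2=64, (1-3)^2=4, (5-6)^2=1, (7-9)^2=4, (6-4)^2=4
sum(d^2) = 98.
Step 3: rho = 1 - 6*98 / (9*(9^2 - 1)) = 1 - 588/720 = 0.183333.
Step 4: Under H0, t = rho * sqrt((n-2)/(1-rho^2)) = 0.4934 ~ t(7).
Step 5: Two-sided p-value from the t-distribution with 7 df = 0.636820.
Step 6: alpha = 0.1. fail to reject H0.

rho = 0.1833, p = 0.636820, fail to reject H0 at alpha = 0.1.


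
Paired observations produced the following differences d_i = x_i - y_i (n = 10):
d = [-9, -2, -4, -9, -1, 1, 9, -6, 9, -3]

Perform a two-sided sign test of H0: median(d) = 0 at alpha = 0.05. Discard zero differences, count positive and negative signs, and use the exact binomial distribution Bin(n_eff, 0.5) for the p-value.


Step 1: Discard zero differences. Original n = 10; n_eff = number of nonzero differences = 10.
Nonzero differences (with sign): -9, -2, -4, -9, -1, +1, +9, -6, +9, -3
Step 2: Count signs: positive = 3, negative = 7.
Step 3: Under H0: P(positive) = 0.5, so the number of positives S ~ Bin(10, 0.5).
Step 4: Two-sided exact p-value = sum of Bin(10,0.5) probabilities at or below the observed probability = 0.343750.
Step 5: alpha = 0.05. fail to reject H0.

n_eff = 10, pos = 3, neg = 7, p = 0.343750, fail to reject H0.


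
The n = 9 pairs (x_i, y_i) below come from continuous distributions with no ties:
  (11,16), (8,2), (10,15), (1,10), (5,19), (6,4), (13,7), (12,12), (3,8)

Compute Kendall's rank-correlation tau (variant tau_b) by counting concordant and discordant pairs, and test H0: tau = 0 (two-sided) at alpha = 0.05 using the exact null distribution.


Step 1: Enumerate the 36 unordered pairs (i,j) with i<j and classify each by sign(x_j-x_i) * sign(y_j-y_i).
  (1,2):dx=-3,dy=-14->C; (1,3):dx=-1,dy=-1->C; (1,4):dx=-10,dy=-6->C; (1,5):dx=-6,dy=+3->D
  (1,6):dx=-5,dy=-12->C; (1,7):dx=+2,dy=-9->D; (1,8):dx=+1,dy=-4->D; (1,9):dx=-8,dy=-8->C
  (2,3):dx=+2,dy=+13->C; (2,4):dx=-7,dy=+8->D; (2,5):dx=-3,dy=+17->D; (2,6):dx=-2,dy=+2->D
  (2,7):dx=+5,dy=+5->C; (2,8):dx=+4,dy=+10->C; (2,9):dx=-5,dy=+6->D; (3,4):dx=-9,dy=-5->C
  (3,5):dx=-5,dy=+4->D; (3,6):dx=-4,dy=-11->C; (3,7):dx=+3,dy=-8->D; (3,8):dx=+2,dy=-3->D
  (3,9):dx=-7,dy=-7->C; (4,5):dx=+4,dy=+9->C; (4,6):dx=+5,dy=-6->D; (4,7):dx=+12,dy=-3->D
  (4,8):dx=+11,dy=+2->C; (4,9):dx=+2,dy=-2->D; (5,6):dx=+1,dy=-15->D; (5,7):dx=+8,dy=-12->D
  (5,8):dx=+7,dy=-7->D; (5,9):dx=-2,dy=-11->C; (6,7):dx=+7,dy=+3->C; (6,8):dx=+6,dy=+8->C
  (6,9):dx=-3,dy=+4->D; (7,8):dx=-1,dy=+5->D; (7,9):dx=-10,dy=+1->D; (8,9):dx=-9,dy=-4->C
Step 2: C = 17, D = 19, total pairs = 36.
Step 3: tau = (C - D)/(n(n-1)/2) = (17 - 19)/36 = -0.055556.
Step 4: Exact two-sided p-value (enumerate n! = 362880 permutations of y under H0): p = 0.919455.
Step 5: alpha = 0.05. fail to reject H0.

tau_b = -0.0556 (C=17, D=19), p = 0.919455, fail to reject H0.


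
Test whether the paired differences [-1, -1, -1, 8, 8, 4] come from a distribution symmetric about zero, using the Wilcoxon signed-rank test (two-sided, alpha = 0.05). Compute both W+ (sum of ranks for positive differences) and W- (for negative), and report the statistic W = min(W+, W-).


Step 1: Drop any zero differences (none here) and take |d_i|.
|d| = [1, 1, 1, 8, 8, 4]
Step 2: Midrank |d_i| (ties get averaged ranks).
ranks: |1|->2, |1|->2, |1|->2, |8|->5.5, |8|->5.5, |4|->4
Step 3: Attach original signs; sum ranks with positive sign and with negative sign.
W+ = 5.5 + 5.5 + 4 = 15
W- = 2 + 2 + 2 = 6
(Check: W+ + W- = 21 should equal n(n+1)/2 = 21.)
Step 4: Test statistic W = min(W+, W-) = 6.
Step 5: Ties in |d|, so use the tie-corrected normal approximation.
        E[W] = n(n+1)/4 = 6*7/4 = 10.5.
        Tie groups: |d|=1 (t=3), |d|=8 (t=2); sum(t^3 - t) = 30.
        Var[W] = n(n+1)(2n+1)/24 - sum(t^3-t)/48 = 546/24 - 30/48 = 22.125.
        z = (W - E[W]) / sqrt(Var[W]) = (6 - 10.5) / 4.7037 = -0.9567.
        Two-sided p = 2*Phi(z) = 0.338724.
Step 6: alpha = 0.05. fail to reject H0.

W+ = 15, W- = 6, W = min = 6, p = 0.338724, fail to reject H0.


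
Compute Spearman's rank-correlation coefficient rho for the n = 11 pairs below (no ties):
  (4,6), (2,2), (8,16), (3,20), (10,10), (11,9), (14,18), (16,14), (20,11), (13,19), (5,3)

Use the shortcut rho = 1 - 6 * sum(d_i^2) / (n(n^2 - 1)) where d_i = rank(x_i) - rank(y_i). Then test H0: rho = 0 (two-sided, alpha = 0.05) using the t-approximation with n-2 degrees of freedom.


Step 1: Rank x and y separately (midranks; no ties here).
rank(x): 4->3, 2->1, 8->5, 3->2, 10->6, 11->7, 14->9, 16->10, 20->11, 13->8, 5->4
rank(y): 6->3, 2->1, 16->8, 20->11, 10->5, 9->4, 18->9, 14->7, 11->6, 19->10, 3->2
Step 2: d_i = R_x(i) - R_y(i); compute d_i^2.
  (3-3)^2=0, (1-1)^2=0, (5-8)^2=9, (2-11)^2=81, (6-5)^2=1, (7-4)^2=9, (9-9)^2=0, (10-7)^2=9, (11-6)^2=25, (8-10)^2=4, (4-2)^2=4
sum(d^2) = 142.
Step 3: rho = 1 - 6*142 / (11*(11^2 - 1)) = 1 - 852/1320 = 0.354545.
Step 4: Under H0, t = rho * sqrt((n-2)/(1-rho^2)) = 1.1375 ~ t(9).
Step 5: Two-sided p-value from the t-distribution with 9 df = 0.284693.
Step 6: alpha = 0.05. fail to reject H0.

rho = 0.3545, p = 0.284693, fail to reject H0 at alpha = 0.05.


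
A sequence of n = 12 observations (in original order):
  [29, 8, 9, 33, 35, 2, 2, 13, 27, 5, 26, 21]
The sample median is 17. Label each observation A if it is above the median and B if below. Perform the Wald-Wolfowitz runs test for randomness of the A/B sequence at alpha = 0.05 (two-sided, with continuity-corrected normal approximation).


Step 1: Compute median = 17; label A = above, B = below.
Labels in order: ABBAABBBABAA  (n_A = 6, n_B = 6)
Step 2: Count runs R = 7.
Step 3: Under H0 (random ordering), E[R] = 2*n_A*n_B/(n_A+n_B) + 1 = 2*6*6/12 + 1 = 7.0000.
        Var[R] = 2*n_A*n_B*(2*n_A*n_B - n_A - n_B) / ((n_A+n_B)^2 * (n_A+n_B-1)) = 4320/1584 = 2.7273.
        SD[R] = 1.6514.
Step 4: R = E[R], so z = 0 with no continuity correction.
Step 5: Two-sided p-value via normal approximation = 2*(1 - Phi(|z|)) = 1.000000.
Step 6: alpha = 0.05. fail to reject H0.

R = 7, z = 0.0000, p = 1.000000, fail to reject H0.


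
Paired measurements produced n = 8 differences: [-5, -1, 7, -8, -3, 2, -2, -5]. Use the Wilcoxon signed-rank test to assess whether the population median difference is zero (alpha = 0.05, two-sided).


Step 1: Drop any zero differences (none here) and take |d_i|.
|d| = [5, 1, 7, 8, 3, 2, 2, 5]
Step 2: Midrank |d_i| (ties get averaged ranks).
ranks: |5|->5.5, |1|->1, |7|->7, |8|->8, |3|->4, |2|->2.5, |2|->2.5, |5|->5.5
Step 3: Attach original signs; sum ranks with positive sign and with negative sign.
W+ = 7 + 2.5 = 9.5
W- = 5.5 + 1 + 8 + 4 + 2.5 + 5.5 = 26.5
(Check: W+ + W- = 36 should equal n(n+1)/2 = 36.)
Step 4: Test statistic W = min(W+, W-) = 9.5.
Step 5: Ties in |d|, so use the tie-corrected normal approximation.
        E[W] = n(n+1)/4 = 8*9/4 = 18.
        Tie groups: |d|=2 (t=2), |d|=5 (t=2); sum(t^3 - t) = 12.
        Var[W] = n(n+1)(2n+1)/24 - sum(t^3-t)/48 = 1224/24 - 12/48 = 50.75.
        z = (W - E[W]) / sqrt(Var[W]) = (9.5 - 18) / 7.1239 = -1.1932.
        Two-sided p = 2*Phi(z) = 0.232804.
Step 6: alpha = 0.05. fail to reject H0.

W+ = 9.5, W- = 26.5, W = min = 9.5, p = 0.232804, fail to reject H0.


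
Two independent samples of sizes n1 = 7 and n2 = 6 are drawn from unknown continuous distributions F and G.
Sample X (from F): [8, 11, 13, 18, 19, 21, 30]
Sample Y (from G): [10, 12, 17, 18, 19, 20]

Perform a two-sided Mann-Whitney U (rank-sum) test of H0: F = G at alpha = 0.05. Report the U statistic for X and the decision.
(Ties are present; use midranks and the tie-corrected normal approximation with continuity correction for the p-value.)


Step 1: Combine and sort all 13 observations; assign midranks.
sorted (value, group): (8,X), (10,Y), (11,X), (12,Y), (13,X), (17,Y), (18,X), (18,Y), (19,X), (19,Y), (20,Y), (21,X), (30,X)
ranks: 8->1, 10->2, 11->3, 12->4, 13->5, 17->6, 18->7.5, 18->7.5, 19->9.5, 19->9.5, 20->11, 21->12, 30->13
Step 2: Rank sum for X: R1 = 1 + 3 + 5 + 7.5 + 9.5 + 12 + 13 = 51.
Step 3: U_X = R1 - n1(n1+1)/2 = 51 - 7*8/2 = 51 - 28 = 23.
       U_Y = n1*n2 - U_X = 42 - 23 = 19.
Step 4: Ties are present, so use the tie-corrected normal approximation (with continuity correction) for the p-value.
Step 5: p-value = 0.829863; compare to alpha = 0.05. fail to reject H0.

U_X = 23, p = 0.829863, fail to reject H0 at alpha = 0.05.


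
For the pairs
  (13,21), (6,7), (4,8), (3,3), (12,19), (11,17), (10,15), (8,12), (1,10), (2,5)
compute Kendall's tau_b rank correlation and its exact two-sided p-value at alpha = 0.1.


Step 1: Enumerate the 45 unordered pairs (i,j) with i<j and classify each by sign(x_j-x_i) * sign(y_j-y_i).
  (1,2):dx=-7,dy=-14->C; (1,3):dx=-9,dy=-13->C; (1,4):dx=-10,dy=-18->C; (1,5):dx=-1,dy=-2->C
  (1,6):dx=-2,dy=-4->C; (1,7):dx=-3,dy=-6->C; (1,8):dx=-5,dy=-9->C; (1,9):dx=-12,dy=-11->C
  (1,10):dx=-11,dy=-16->C; (2,3):dx=-2,dy=+1->D; (2,4):dx=-3,dy=-4->C; (2,5):dx=+6,dy=+12->C
  (2,6):dx=+5,dy=+10->C; (2,7):dx=+4,dy=+8->C; (2,8):dx=+2,dy=+5->C; (2,9):dx=-5,dy=+3->D
  (2,10):dx=-4,dy=-2->C; (3,4):dx=-1,dy=-5->C; (3,5):dx=+8,dy=+11->C; (3,6):dx=+7,dy=+9->C
  (3,7):dx=+6,dy=+7->C; (3,8):dx=+4,dy=+4->C; (3,9):dx=-3,dy=+2->D; (3,10):dx=-2,dy=-3->C
  (4,5):dx=+9,dy=+16->C; (4,6):dx=+8,dy=+14->C; (4,7):dx=+7,dy=+12->C; (4,8):dx=+5,dy=+9->C
  (4,9):dx=-2,dy=+7->D; (4,10):dx=-1,dy=+2->D; (5,6):dx=-1,dy=-2->C; (5,7):dx=-2,dy=-4->C
  (5,8):dx=-4,dy=-7->C; (5,9):dx=-11,dy=-9->C; (5,10):dx=-10,dy=-14->C; (6,7):dx=-1,dy=-2->C
  (6,8):dx=-3,dy=-5->C; (6,9):dx=-10,dy=-7->C; (6,10):dx=-9,dy=-12->C; (7,8):dx=-2,dy=-3->C
  (7,9):dx=-9,dy=-5->C; (7,10):dx=-8,dy=-10->C; (8,9):dx=-7,dy=-2->C; (8,10):dx=-6,dy=-7->C
  (9,10):dx=+1,dy=-5->D
Step 2: C = 39, D = 6, total pairs = 45.
Step 3: tau = (C - D)/(n(n-1)/2) = (39 - 6)/45 = 0.733333.
Step 4: Exact two-sided p-value (enumerate n! = 3628800 permutations of y under H0): p = 0.002213.
Step 5: alpha = 0.1. reject H0.

tau_b = 0.7333 (C=39, D=6), p = 0.002213, reject H0.


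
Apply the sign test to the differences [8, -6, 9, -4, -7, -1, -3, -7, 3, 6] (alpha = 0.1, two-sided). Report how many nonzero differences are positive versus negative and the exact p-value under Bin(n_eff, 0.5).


Step 1: Discard zero differences. Original n = 10; n_eff = number of nonzero differences = 10.
Nonzero differences (with sign): +8, -6, +9, -4, -7, -1, -3, -7, +3, +6
Step 2: Count signs: positive = 4, negative = 6.
Step 3: Under H0: P(positive) = 0.5, so the number of positives S ~ Bin(10, 0.5).
Step 4: Two-sided exact p-value = sum of Bin(10,0.5) probabilities at or below the observed probability = 0.753906.
Step 5: alpha = 0.1. fail to reject H0.

n_eff = 10, pos = 4, neg = 6, p = 0.753906, fail to reject H0.


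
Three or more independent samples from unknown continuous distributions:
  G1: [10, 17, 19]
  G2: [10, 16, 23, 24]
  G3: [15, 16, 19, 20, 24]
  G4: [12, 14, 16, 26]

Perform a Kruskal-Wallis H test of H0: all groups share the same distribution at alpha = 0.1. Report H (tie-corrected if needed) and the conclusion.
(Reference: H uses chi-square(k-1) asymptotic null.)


Step 1: Combine all N = 16 observations and assign midranks.
sorted (value, group, rank): (10,G1,1.5), (10,G2,1.5), (12,G4,3), (14,G4,4), (15,G3,5), (16,G2,7), (16,G3,7), (16,G4,7), (17,G1,9), (19,G1,10.5), (19,G3,10.5), (20,G3,12), (23,G2,13), (24,G2,14.5), (24,G3,14.5), (26,G4,16)
Step 2: Sum ranks within each group.
R_1 = 21 (n_1 = 3)
R_2 = 36 (n_2 = 4)
R_3 = 49 (n_3 = 5)
R_4 = 30 (n_4 = 4)
Step 3: H = 12/(N(N+1)) * sum(R_i^2/n_i) - 3(N+1)
     = 12/(16*17) * (21^2/3 + 36^2/4 + 49^2/5 + 30^2/4) - 3*17
     = 0.044118 * 1176.2 - 51
     = 0.891176.
Step 4: Ties present; correction factor C = 1 - 42/(16^3 - 16) = 0.989706. Corrected H = 0.891176 / 0.989706 = 0.900446.
Step 5: Under H0, H ~ chi^2(3); p-value = 0.825320.
Step 6: alpha = 0.1. fail to reject H0.

H = 0.9004, df = 3, p = 0.825320, fail to reject H0.


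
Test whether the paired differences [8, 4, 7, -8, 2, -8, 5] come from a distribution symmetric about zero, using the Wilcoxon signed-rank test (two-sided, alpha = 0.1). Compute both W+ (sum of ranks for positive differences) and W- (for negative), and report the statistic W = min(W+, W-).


Step 1: Drop any zero differences (none here) and take |d_i|.
|d| = [8, 4, 7, 8, 2, 8, 5]
Step 2: Midrank |d_i| (ties get averaged ranks).
ranks: |8|->6, |4|->2, |7|->4, |8|->6, |2|->1, |8|->6, |5|->3
Step 3: Attach original signs; sum ranks with positive sign and with negative sign.
W+ = 6 + 2 + 4 + 1 + 3 = 16
W- = 6 + 6 = 12
(Check: W+ + W- = 28 should equal n(n+1)/2 = 28.)
Step 4: Test statistic W = min(W+, W-) = 12.
Step 5: Ties in |d|, so use the tie-corrected normal approximation.
        E[W] = n(n+1)/4 = 7*8/4 = 14.
        Tie groups: |d|=8 (t=3); sum(t^3 - t) = 24.
        Var[W] = n(n+1)(2n+1)/24 - sum(t^3-t)/48 = 840/24 - 24/48 = 34.5.
        z = (W - E[W]) / sqrt(Var[W]) = (12 - 14) / 5.8737 = -0.3405.
        Two-sided p = 2*Phi(z) = 0.733478.
Step 6: alpha = 0.1. fail to reject H0.

W+ = 16, W- = 12, W = min = 12, p = 0.733478, fail to reject H0.


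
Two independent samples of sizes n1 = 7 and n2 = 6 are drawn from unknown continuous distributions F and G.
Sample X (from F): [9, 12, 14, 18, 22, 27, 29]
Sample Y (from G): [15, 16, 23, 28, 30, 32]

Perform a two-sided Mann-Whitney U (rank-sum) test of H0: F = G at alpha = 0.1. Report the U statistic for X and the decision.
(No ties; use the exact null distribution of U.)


Step 1: Combine and sort all 13 observations; assign midranks.
sorted (value, group): (9,X), (12,X), (14,X), (15,Y), (16,Y), (18,X), (22,X), (23,Y), (27,X), (28,Y), (29,X), (30,Y), (32,Y)
ranks: 9->1, 12->2, 14->3, 15->4, 16->5, 18->6, 22->7, 23->8, 27->9, 28->10, 29->11, 30->12, 32->13
Step 2: Rank sum for X: R1 = 1 + 2 + 3 + 6 + 7 + 9 + 11 = 39.
Step 3: U_X = R1 - n1(n1+1)/2 = 39 - 7*8/2 = 39 - 28 = 11.
       U_Y = n1*n2 - U_X = 42 - 11 = 31.
Step 4: No ties, so the exact null distribution of U (based on enumerating the C(13,7) = 1716 equally likely rank assignments) gives the two-sided p-value.
Step 5: p-value = 0.180653; compare to alpha = 0.1. fail to reject H0.

U_X = 11, p = 0.180653, fail to reject H0 at alpha = 0.1.
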